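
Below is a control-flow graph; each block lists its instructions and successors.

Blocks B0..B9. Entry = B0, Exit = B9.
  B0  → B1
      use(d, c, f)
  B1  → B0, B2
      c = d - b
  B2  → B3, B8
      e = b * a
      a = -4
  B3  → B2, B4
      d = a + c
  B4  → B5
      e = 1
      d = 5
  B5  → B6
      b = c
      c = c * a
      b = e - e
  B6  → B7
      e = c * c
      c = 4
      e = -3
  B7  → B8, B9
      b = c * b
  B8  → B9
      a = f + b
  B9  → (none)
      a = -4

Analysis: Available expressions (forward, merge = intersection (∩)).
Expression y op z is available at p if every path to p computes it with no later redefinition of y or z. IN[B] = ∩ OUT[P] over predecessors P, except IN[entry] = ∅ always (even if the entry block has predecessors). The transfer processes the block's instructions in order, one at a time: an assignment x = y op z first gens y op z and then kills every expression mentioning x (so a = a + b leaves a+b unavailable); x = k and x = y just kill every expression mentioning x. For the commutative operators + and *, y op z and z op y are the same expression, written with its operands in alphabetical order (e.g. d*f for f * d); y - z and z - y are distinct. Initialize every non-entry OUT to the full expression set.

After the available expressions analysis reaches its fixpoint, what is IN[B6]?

Answer: {e-e}

Trace:
Per-block solution:
  B0:   IN={}   OUT={}
  B1:   IN={}   OUT={d-b}
  B2:   IN={}   OUT={}
  B3:   IN={}   OUT={a+c}
  B4:   IN={a+c}   OUT={a+c}
  B5:   IN={a+c}   OUT={e-e}
  B6:   IN={e-e}   OUT={}
  B7:   IN={}   OUT={}
  B8:   IN={}   OUT={b+f}
  B9:   IN={}   OUT={}

Merge at B6: IN[B6] = OUT[B5] = {e-e}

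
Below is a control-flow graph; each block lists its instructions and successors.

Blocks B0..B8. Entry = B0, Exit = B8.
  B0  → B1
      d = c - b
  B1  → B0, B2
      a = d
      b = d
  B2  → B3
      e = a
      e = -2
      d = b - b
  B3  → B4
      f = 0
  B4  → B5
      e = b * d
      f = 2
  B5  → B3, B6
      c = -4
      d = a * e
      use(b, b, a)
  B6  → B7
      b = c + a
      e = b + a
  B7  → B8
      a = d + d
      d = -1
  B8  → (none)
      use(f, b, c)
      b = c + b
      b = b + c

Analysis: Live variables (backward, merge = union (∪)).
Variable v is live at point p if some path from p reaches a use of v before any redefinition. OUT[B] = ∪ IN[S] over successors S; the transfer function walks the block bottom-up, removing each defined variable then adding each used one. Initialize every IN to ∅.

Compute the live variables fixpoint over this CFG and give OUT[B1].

Converged values:
  B0: | IN={b, c} | OUT={c, d}
  B1: | IN={c, d} | OUT={a, b, c}
  B2: | IN={a, b} | OUT={a, b, d}
  B3: | IN={a, b, d} | OUT={a, b, d}
  B4: | IN={a, b, d} | OUT={a, b, e, f}
  B5: | IN={a, b, e, f} | OUT={a, b, c, d, f}
  B6: | IN={a, c, d, f} | OUT={b, c, d, f}
  B7: | IN={b, c, d, f} | OUT={b, c, f}
  B8: | IN={b, c, f} | OUT={}

Merge at B1: OUT[B1] = IN[B0] ⊔ IN[B2] = {a, b, c}

Answer: {a, b, c}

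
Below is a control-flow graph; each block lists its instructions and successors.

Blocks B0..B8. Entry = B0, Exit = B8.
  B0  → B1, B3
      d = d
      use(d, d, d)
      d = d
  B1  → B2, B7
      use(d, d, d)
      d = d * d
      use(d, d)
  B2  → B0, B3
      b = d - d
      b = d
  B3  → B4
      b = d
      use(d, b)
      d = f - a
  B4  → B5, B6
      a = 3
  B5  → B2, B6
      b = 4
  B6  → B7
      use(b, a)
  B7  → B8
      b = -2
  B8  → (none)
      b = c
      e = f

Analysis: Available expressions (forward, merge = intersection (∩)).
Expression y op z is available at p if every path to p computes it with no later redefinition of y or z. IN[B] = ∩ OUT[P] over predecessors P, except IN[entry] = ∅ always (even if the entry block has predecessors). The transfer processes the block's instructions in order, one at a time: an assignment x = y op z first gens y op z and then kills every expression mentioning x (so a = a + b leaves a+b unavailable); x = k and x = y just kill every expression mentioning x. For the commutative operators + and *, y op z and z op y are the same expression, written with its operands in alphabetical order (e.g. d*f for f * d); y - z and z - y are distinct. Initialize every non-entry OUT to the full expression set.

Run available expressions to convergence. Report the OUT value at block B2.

Answer: {d-d}

Working:
Converged values:
  B0:  IN={}  OUT={}
  B1:  IN={}  OUT={}
  B2:  IN={}  OUT={d-d}
  B3:  IN={}  OUT={f-a}
  B4:  IN={f-a}  OUT={}
  B5:  IN={}  OUT={}
  B6:  IN={}  OUT={}
  B7:  IN={}  OUT={}
  B8:  IN={}  OUT={}

Merge at B2: IN[B2] = OUT[B1] ∩ OUT[B5] = {}
Applying B2's transfer function to that IN value gives OUT[B2] (row B2 above).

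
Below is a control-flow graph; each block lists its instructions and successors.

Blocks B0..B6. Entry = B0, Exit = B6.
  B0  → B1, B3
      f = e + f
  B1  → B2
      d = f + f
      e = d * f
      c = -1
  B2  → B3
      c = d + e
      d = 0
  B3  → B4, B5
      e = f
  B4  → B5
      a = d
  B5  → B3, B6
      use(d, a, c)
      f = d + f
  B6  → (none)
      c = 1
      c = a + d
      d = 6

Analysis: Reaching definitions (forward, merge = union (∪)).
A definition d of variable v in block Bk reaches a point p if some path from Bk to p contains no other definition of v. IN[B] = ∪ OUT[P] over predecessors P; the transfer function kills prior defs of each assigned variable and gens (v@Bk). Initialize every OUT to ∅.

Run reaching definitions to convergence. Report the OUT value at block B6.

Fixpoint table:
  B0:   IN={}   OUT={f@B0}
  B1:   IN={f@B0}   OUT={c@B1, d@B1, e@B1, f@B0}
  B2:   IN={c@B1, d@B1, e@B1, f@B0}   OUT={c@B2, d@B2, e@B1, f@B0}
  B3:   IN={a@B4, c@B2, d@B2, e@B1, e@B3, f@B0, f@B5}   OUT={a@B4, c@B2, d@B2, e@B3, f@B0, f@B5}
  B4:   IN={a@B4, c@B2, d@B2, e@B3, f@B0, f@B5}   OUT={a@B4, c@B2, d@B2, e@B3, f@B0, f@B5}
  B5:   IN={a@B4, c@B2, d@B2, e@B3, f@B0, f@B5}   OUT={a@B4, c@B2, d@B2, e@B3, f@B5}
  B6:   IN={a@B4, c@B2, d@B2, e@B3, f@B5}   OUT={a@B4, c@B6, d@B6, e@B3, f@B5}

Merge at B6: IN[B6] = OUT[B5] = {a@B4, c@B2, d@B2, e@B3, f@B5}
Applying B6's transfer function to that IN value gives OUT[B6] (row B6 above).

Answer: {a@B4, c@B6, d@B6, e@B3, f@B5}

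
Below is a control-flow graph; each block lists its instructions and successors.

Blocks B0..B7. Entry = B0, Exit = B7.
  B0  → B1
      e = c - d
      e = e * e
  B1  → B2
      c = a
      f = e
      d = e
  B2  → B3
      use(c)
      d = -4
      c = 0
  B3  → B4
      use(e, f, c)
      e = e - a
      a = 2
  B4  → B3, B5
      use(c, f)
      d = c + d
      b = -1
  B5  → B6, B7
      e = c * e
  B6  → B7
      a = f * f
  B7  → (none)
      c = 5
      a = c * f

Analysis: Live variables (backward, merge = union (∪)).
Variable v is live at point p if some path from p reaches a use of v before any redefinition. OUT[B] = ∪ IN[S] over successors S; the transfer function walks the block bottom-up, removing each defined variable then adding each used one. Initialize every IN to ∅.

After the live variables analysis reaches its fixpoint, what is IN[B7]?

Converged values:
  B0:   IN={a, c, d}   OUT={a, e}
  B1:   IN={a, e}   OUT={a, c, e, f}
  B2:   IN={a, c, e, f}   OUT={a, c, d, e, f}
  B3:   IN={a, c, d, e, f}   OUT={a, c, d, e, f}
  B4:   IN={a, c, d, e, f}   OUT={a, c, d, e, f}
  B5:   IN={c, e, f}   OUT={f}
  B6:   IN={f}   OUT={f}
  B7:   IN={f}   OUT={}

B7 is the boundary node: OUT[B7] = {}
Applying B7's transfer function to that OUT value gives IN[B7] (row B7 above).

Answer: {f}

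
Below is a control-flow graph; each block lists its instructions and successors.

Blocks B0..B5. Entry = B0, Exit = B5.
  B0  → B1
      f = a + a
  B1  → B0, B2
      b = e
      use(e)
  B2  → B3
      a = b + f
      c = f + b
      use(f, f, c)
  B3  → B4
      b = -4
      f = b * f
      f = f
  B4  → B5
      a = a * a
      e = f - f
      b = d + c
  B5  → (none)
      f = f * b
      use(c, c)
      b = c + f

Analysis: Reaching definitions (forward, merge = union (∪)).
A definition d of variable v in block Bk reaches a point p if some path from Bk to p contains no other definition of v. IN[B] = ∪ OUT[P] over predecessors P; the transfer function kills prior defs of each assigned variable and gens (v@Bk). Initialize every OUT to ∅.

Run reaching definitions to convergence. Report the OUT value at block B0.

Fixpoint table:
  B0: | IN={b@B1, f@B0} | OUT={b@B1, f@B0}
  B1: | IN={b@B1, f@B0} | OUT={b@B1, f@B0}
  B2: | IN={b@B1, f@B0} | OUT={a@B2, b@B1, c@B2, f@B0}
  B3: | IN={a@B2, b@B1, c@B2, f@B0} | OUT={a@B2, b@B3, c@B2, f@B3}
  B4: | IN={a@B2, b@B3, c@B2, f@B3} | OUT={a@B4, b@B4, c@B2, e@B4, f@B3}
  B5: | IN={a@B4, b@B4, c@B2, e@B4, f@B3} | OUT={a@B4, b@B5, c@B2, e@B4, f@B5}

Merge at B0 (entry node, so the boundary value {} is joined with the incoming edge(s)): IN[B0] = {} ⊔ OUT[B1] = {b@B1, f@B0}
Applying B0's transfer function to that IN value gives OUT[B0] (row B0 above).

Answer: {b@B1, f@B0}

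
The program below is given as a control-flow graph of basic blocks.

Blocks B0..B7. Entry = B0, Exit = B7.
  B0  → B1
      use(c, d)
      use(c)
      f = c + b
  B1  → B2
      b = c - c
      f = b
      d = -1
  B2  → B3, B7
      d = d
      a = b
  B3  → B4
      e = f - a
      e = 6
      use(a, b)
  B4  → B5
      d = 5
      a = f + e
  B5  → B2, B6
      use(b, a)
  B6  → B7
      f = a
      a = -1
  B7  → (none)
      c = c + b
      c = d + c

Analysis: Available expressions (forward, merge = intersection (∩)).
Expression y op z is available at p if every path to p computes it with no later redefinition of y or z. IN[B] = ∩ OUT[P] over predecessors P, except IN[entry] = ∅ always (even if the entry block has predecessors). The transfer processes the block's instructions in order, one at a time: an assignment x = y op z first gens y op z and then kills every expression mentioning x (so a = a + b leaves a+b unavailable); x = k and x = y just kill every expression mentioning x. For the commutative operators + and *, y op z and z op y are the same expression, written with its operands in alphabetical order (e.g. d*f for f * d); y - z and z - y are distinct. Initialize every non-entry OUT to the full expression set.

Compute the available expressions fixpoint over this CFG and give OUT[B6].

Fixpoint table:
  B0: | IN={} | OUT={b+c}
  B1: | IN={b+c} | OUT={c-c}
  B2: | IN={c-c} | OUT={c-c}
  B3: | IN={c-c} | OUT={c-c, f-a}
  B4: | IN={c-c, f-a} | OUT={c-c, e+f}
  B5: | IN={c-c, e+f} | OUT={c-c, e+f}
  B6: | IN={c-c, e+f} | OUT={c-c}
  B7: | IN={c-c} | OUT={}

Merge at B6: IN[B6] = OUT[B5] = {c-c, e+f}
Applying B6's transfer function to that IN value gives OUT[B6] (row B6 above).

Answer: {c-c}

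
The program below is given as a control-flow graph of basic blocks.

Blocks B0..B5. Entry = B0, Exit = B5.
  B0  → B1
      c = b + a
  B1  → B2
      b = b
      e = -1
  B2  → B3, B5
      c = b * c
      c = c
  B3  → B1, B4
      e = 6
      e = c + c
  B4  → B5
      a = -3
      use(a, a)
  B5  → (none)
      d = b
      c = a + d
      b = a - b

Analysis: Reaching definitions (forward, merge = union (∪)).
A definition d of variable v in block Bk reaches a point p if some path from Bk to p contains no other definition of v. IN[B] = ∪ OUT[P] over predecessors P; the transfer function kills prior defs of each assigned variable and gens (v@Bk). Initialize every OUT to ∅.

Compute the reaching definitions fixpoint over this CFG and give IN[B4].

Fixpoint table:
  B0:   IN={}   OUT={c@B0}
  B1:   IN={b@B1, c@B0, c@B2, e@B3}   OUT={b@B1, c@B0, c@B2, e@B1}
  B2:   IN={b@B1, c@B0, c@B2, e@B1}   OUT={b@B1, c@B2, e@B1}
  B3:   IN={b@B1, c@B2, e@B1}   OUT={b@B1, c@B2, e@B3}
  B4:   IN={b@B1, c@B2, e@B3}   OUT={a@B4, b@B1, c@B2, e@B3}
  B5:   IN={a@B4, b@B1, c@B2, e@B1, e@B3}   OUT={a@B4, b@B5, c@B5, d@B5, e@B1, e@B3}

Merge at B4: IN[B4] = OUT[B3] = {b@B1, c@B2, e@B3}

Answer: {b@B1, c@B2, e@B3}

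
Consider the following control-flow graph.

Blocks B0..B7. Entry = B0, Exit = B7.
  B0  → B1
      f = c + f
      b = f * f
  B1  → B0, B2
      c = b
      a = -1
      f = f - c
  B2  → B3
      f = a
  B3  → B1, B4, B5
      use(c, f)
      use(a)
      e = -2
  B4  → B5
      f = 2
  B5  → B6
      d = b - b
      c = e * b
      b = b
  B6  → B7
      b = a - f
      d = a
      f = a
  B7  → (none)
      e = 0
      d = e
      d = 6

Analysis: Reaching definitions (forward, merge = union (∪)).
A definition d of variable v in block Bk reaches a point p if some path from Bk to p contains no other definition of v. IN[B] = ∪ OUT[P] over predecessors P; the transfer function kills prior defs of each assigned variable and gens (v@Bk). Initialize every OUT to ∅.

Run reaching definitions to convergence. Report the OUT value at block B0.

Fixpoint table:
  B0:  IN={a@B1, b@B0, c@B1, e@B3, f@B1}  OUT={a@B1, b@B0, c@B1, e@B3, f@B0}
  B1:  IN={a@B1, b@B0, c@B1, e@B3, f@B0, f@B2}  OUT={a@B1, b@B0, c@B1, e@B3, f@B1}
  B2:  IN={a@B1, b@B0, c@B1, e@B3, f@B1}  OUT={a@B1, b@B0, c@B1, e@B3, f@B2}
  B3:  IN={a@B1, b@B0, c@B1, e@B3, f@B2}  OUT={a@B1, b@B0, c@B1, e@B3, f@B2}
  B4:  IN={a@B1, b@B0, c@B1, e@B3, f@B2}  OUT={a@B1, b@B0, c@B1, e@B3, f@B4}
  B5:  IN={a@B1, b@B0, c@B1, e@B3, f@B2, f@B4}  OUT={a@B1, b@B5, c@B5, d@B5, e@B3, f@B2, f@B4}
  B6:  IN={a@B1, b@B5, c@B5, d@B5, e@B3, f@B2, f@B4}  OUT={a@B1, b@B6, c@B5, d@B6, e@B3, f@B6}
  B7:  IN={a@B1, b@B6, c@B5, d@B6, e@B3, f@B6}  OUT={a@B1, b@B6, c@B5, d@B7, e@B7, f@B6}

Merge at B0 (entry node, so the boundary value {} is joined with the incoming edge(s)): IN[B0] = {} ⊔ OUT[B1] = {a@B1, b@B0, c@B1, e@B3, f@B1}
Applying B0's transfer function to that IN value gives OUT[B0] (row B0 above).

Answer: {a@B1, b@B0, c@B1, e@B3, f@B0}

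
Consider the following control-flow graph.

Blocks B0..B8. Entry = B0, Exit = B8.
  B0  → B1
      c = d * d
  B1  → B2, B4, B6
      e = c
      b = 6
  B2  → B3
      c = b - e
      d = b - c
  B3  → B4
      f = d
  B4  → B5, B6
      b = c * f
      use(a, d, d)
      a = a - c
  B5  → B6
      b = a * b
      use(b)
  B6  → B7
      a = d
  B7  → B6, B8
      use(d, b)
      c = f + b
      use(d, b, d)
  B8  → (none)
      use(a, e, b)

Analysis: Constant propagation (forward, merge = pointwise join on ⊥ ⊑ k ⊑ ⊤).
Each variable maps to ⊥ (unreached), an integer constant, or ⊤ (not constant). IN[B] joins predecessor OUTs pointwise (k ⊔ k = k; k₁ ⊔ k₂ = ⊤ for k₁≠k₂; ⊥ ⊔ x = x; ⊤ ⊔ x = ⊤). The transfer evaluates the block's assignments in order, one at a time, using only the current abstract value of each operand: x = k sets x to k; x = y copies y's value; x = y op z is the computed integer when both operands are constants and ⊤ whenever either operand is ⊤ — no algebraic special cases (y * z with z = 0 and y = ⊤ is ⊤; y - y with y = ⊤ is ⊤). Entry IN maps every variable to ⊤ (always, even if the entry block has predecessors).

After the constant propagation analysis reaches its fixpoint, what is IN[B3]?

Answer: {a: ⊤, b: 6, c: ⊤, d: ⊤, e: ⊤, f: ⊤}

Derivation:
Fixpoint table:
  B0:   IN=(all ⊤)   OUT=(all ⊤)
  B1:   IN=(all ⊤)   OUT={b:6; rest ⊤}
  B2:   IN={b:6; rest ⊤}   OUT={b:6; rest ⊤}
  B3:   IN={b:6; rest ⊤}   OUT={b:6; rest ⊤}
  B4:   IN={b:6; rest ⊤}   OUT=(all ⊤)
  B5:   IN=(all ⊤)   OUT=(all ⊤)
  B6:   IN=(all ⊤)   OUT=(all ⊤)
  B7:   IN=(all ⊤)   OUT=(all ⊤)
  B8:   IN=(all ⊤)   OUT=(all ⊤)

Merge at B3: IN[B3] = OUT[B2] = {a: ⊤, b: 6, c: ⊤, d: ⊤, e: ⊤, f: ⊤}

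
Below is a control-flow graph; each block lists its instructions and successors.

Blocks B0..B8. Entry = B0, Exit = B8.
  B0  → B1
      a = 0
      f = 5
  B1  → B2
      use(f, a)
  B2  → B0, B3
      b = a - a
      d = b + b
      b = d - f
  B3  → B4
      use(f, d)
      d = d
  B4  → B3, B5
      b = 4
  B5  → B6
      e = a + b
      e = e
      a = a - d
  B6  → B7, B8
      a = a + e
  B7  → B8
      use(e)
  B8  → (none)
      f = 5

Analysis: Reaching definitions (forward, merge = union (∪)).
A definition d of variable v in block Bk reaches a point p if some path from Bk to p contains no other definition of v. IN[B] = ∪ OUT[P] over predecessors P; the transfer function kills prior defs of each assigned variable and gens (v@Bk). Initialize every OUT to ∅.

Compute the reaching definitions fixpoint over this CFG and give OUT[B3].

Answer: {a@B0, b@B2, b@B4, d@B3, f@B0}

Derivation:
Converged values:
  B0: | IN={a@B0, b@B2, d@B2, f@B0} | OUT={a@B0, b@B2, d@B2, f@B0}
  B1: | IN={a@B0, b@B2, d@B2, f@B0} | OUT={a@B0, b@B2, d@B2, f@B0}
  B2: | IN={a@B0, b@B2, d@B2, f@B0} | OUT={a@B0, b@B2, d@B2, f@B0}
  B3: | IN={a@B0, b@B2, b@B4, d@B2, d@B3, f@B0} | OUT={a@B0, b@B2, b@B4, d@B3, f@B0}
  B4: | IN={a@B0, b@B2, b@B4, d@B3, f@B0} | OUT={a@B0, b@B4, d@B3, f@B0}
  B5: | IN={a@B0, b@B4, d@B3, f@B0} | OUT={a@B5, b@B4, d@B3, e@B5, f@B0}
  B6: | IN={a@B5, b@B4, d@B3, e@B5, f@B0} | OUT={a@B6, b@B4, d@B3, e@B5, f@B0}
  B7: | IN={a@B6, b@B4, d@B3, e@B5, f@B0} | OUT={a@B6, b@B4, d@B3, e@B5, f@B0}
  B8: | IN={a@B6, b@B4, d@B3, e@B5, f@B0} | OUT={a@B6, b@B4, d@B3, e@B5, f@B8}

Merge at B3: IN[B3] = OUT[B2] ⊔ OUT[B4] = {a@B0, b@B2, b@B4, d@B2, d@B3, f@B0}
Applying B3's transfer function to that IN value gives OUT[B3] (row B3 above).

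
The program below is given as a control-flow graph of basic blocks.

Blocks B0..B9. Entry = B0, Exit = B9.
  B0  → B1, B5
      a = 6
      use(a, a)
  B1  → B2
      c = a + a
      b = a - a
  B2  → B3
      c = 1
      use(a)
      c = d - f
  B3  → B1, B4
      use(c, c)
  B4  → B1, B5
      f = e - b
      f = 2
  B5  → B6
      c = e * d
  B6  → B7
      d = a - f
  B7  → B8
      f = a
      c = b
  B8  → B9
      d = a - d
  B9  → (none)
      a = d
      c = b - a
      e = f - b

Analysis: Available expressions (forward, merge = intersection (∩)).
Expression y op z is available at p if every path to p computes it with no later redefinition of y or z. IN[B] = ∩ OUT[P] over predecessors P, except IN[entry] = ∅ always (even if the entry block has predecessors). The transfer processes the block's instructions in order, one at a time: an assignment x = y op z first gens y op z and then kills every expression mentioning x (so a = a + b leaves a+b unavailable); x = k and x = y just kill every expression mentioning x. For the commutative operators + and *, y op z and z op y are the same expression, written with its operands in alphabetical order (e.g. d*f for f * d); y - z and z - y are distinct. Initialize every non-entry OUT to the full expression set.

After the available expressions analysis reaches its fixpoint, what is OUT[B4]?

Answer: {a+a, a-a, e-b}

Working:
Converged values:
  B0:  IN={}  OUT={}
  B1:  IN={}  OUT={a+a, a-a}
  B2:  IN={a+a, a-a}  OUT={a+a, a-a, d-f}
  B3:  IN={a+a, a-a, d-f}  OUT={a+a, a-a, d-f}
  B4:  IN={a+a, a-a, d-f}  OUT={a+a, a-a, e-b}
  B5:  IN={}  OUT={d*e}
  B6:  IN={d*e}  OUT={a-f}
  B7:  IN={a-f}  OUT={}
  B8:  IN={}  OUT={}
  B9:  IN={}  OUT={b-a, f-b}

Merge at B4: IN[B4] = OUT[B3] = {a+a, a-a, d-f}
Applying B4's transfer function to that IN value gives OUT[B4] (row B4 above).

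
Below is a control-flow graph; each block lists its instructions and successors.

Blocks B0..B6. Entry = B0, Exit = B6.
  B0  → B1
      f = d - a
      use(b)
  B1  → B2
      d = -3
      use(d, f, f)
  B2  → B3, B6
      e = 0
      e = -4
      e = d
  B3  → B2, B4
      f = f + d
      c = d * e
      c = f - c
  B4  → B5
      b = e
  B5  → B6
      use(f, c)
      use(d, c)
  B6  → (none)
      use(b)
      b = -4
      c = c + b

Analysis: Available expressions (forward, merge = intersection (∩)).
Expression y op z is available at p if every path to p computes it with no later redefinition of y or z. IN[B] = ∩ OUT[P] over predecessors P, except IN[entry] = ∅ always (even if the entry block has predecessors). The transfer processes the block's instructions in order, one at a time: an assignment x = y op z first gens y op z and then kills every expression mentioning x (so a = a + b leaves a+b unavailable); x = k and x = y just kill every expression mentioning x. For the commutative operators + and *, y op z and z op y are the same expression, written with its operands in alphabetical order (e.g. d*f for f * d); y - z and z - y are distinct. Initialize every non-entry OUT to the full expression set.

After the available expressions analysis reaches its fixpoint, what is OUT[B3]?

Fixpoint table:
  B0:  IN={}  OUT={d-a}
  B1:  IN={d-a}  OUT={}
  B2:  IN={}  OUT={}
  B3:  IN={}  OUT={d*e}
  B4:  IN={d*e}  OUT={d*e}
  B5:  IN={d*e}  OUT={d*e}
  B6:  IN={}  OUT={}

Merge at B3: IN[B3] = OUT[B2] = {}
Applying B3's transfer function to that IN value gives OUT[B3] (row B3 above).

Answer: {d*e}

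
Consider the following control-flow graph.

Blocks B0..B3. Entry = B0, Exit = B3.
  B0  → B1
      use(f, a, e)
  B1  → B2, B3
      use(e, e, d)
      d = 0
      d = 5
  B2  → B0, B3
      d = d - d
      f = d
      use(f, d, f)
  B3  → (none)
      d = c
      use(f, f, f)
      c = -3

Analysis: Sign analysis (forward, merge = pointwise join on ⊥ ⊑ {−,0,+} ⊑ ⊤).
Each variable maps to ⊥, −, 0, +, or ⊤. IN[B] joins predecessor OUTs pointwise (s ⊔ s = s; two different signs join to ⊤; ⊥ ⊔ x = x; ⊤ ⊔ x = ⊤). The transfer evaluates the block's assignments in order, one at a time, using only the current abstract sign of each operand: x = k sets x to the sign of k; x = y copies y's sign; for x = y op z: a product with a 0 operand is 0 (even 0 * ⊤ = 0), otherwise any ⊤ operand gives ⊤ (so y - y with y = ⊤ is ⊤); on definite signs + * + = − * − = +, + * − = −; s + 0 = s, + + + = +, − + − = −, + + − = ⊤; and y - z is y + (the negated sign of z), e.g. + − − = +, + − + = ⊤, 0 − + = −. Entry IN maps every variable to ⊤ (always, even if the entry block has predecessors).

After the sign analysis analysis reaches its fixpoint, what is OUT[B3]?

Converged values:
  B0:   IN=(all ⊤)   OUT=(all ⊤)
  B1:   IN=(all ⊤)   OUT={d:+; rest ⊤}
  B2:   IN={d:+; rest ⊤}   OUT=(all ⊤)
  B3:   IN=(all ⊤)   OUT={c:-; rest ⊤}

Merge at B3: IN[B3] = OUT[B1] ⊔ OUT[B2] = {a: ⊤, b: ⊤, c: ⊤, d: ⊤, e: ⊤, f: ⊤}
Applying B3's transfer function to that IN value gives OUT[B3] (row B3 above).

Answer: {a: ⊤, b: ⊤, c: -, d: ⊤, e: ⊤, f: ⊤}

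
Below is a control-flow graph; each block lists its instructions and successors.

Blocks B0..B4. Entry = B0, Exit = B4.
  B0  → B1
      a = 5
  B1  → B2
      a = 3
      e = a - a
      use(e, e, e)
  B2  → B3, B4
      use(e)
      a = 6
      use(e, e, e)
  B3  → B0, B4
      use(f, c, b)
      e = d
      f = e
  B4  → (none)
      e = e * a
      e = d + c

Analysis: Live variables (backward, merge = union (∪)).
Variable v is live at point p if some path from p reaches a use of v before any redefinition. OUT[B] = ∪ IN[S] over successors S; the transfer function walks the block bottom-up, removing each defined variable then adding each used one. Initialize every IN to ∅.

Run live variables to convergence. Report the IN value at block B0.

Answer: {b, c, d, f}

Derivation:
Fixpoint table:
  B0:   IN={b, c, d, f}   OUT={b, c, d, f}
  B1:   IN={b, c, d, f}   OUT={b, c, d, e, f}
  B2:   IN={b, c, d, e, f}   OUT={a, b, c, d, e, f}
  B3:   IN={a, b, c, d, f}   OUT={a, b, c, d, e, f}
  B4:   IN={a, c, d, e}   OUT={}

Merge at B0: OUT[B0] = IN[B1] = {b, c, d, f}
Applying B0's transfer function to that OUT value gives IN[B0] (row B0 above).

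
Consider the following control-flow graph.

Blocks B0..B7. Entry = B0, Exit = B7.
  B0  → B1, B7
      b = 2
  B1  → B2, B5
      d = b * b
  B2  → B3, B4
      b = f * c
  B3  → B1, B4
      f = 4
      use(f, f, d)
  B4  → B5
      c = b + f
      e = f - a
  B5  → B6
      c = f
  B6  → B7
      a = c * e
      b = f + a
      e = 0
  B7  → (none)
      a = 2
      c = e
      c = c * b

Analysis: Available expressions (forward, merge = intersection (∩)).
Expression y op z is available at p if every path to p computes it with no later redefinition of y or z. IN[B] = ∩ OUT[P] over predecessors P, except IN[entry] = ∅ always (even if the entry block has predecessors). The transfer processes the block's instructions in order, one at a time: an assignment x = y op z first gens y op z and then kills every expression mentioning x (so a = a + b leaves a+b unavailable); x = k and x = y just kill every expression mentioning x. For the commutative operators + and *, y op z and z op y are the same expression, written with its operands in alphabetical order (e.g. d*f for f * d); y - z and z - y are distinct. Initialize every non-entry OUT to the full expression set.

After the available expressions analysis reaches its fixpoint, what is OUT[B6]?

Answer: {a+f}

Working:
Converged values:
  B0: | IN={} | OUT={}
  B1: | IN={} | OUT={b*b}
  B2: | IN={b*b} | OUT={c*f}
  B3: | IN={c*f} | OUT={}
  B4: | IN={} | OUT={b+f, f-a}
  B5: | IN={} | OUT={}
  B6: | IN={} | OUT={a+f}
  B7: | IN={} | OUT={}

Merge at B6: IN[B6] = OUT[B5] = {}
Applying B6's transfer function to that IN value gives OUT[B6] (row B6 above).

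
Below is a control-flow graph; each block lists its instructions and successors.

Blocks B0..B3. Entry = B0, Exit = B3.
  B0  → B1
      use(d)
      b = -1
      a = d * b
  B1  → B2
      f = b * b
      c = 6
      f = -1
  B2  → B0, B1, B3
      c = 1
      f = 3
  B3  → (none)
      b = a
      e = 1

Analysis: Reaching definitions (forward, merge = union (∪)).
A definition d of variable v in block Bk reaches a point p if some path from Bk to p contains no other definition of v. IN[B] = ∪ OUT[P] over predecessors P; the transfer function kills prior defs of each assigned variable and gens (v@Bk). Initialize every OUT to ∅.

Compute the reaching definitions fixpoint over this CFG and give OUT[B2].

Answer: {a@B0, b@B0, c@B2, f@B2}

Trace:
Per-block solution:
  B0:   IN={a@B0, b@B0, c@B2, f@B2}   OUT={a@B0, b@B0, c@B2, f@B2}
  B1:   IN={a@B0, b@B0, c@B2, f@B2}   OUT={a@B0, b@B0, c@B1, f@B1}
  B2:   IN={a@B0, b@B0, c@B1, f@B1}   OUT={a@B0, b@B0, c@B2, f@B2}
  B3:   IN={a@B0, b@B0, c@B2, f@B2}   OUT={a@B0, b@B3, c@B2, e@B3, f@B2}

Merge at B2: IN[B2] = OUT[B1] = {a@B0, b@B0, c@B1, f@B1}
Applying B2's transfer function to that IN value gives OUT[B2] (row B2 above).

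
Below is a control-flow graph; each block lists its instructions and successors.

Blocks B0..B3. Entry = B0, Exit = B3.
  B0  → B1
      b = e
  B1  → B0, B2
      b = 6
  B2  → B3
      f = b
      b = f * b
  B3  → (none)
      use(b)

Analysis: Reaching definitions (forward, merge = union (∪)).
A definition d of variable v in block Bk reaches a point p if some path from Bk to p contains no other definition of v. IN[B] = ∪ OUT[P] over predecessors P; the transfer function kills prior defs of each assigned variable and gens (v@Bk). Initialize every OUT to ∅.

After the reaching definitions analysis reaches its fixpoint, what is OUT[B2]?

Converged values:
  B0: | IN={b@B1} | OUT={b@B0}
  B1: | IN={b@B0} | OUT={b@B1}
  B2: | IN={b@B1} | OUT={b@B2, f@B2}
  B3: | IN={b@B2, f@B2} | OUT={b@B2, f@B2}

Merge at B2: IN[B2] = OUT[B1] = {b@B1}
Applying B2's transfer function to that IN value gives OUT[B2] (row B2 above).

Answer: {b@B2, f@B2}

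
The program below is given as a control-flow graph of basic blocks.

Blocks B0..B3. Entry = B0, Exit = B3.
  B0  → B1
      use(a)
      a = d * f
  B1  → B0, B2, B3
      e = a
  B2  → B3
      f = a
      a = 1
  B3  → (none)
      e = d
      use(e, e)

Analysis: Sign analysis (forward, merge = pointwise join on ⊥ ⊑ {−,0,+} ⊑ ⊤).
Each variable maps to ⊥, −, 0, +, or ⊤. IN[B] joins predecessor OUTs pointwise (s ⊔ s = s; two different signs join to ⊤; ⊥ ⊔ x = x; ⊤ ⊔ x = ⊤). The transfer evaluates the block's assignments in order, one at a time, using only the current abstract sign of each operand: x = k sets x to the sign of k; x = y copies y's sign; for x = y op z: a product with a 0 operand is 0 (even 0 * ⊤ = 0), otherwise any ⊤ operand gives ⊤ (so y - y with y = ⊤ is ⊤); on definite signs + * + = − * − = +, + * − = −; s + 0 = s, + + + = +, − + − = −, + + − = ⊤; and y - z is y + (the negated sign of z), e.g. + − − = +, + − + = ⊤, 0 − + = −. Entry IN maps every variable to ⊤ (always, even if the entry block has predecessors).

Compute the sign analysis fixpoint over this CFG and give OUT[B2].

Fixpoint table:
  B0:  IN=(all ⊤)  OUT=(all ⊤)
  B1:  IN=(all ⊤)  OUT=(all ⊤)
  B2:  IN=(all ⊤)  OUT={a:+; rest ⊤}
  B3:  IN=(all ⊤)  OUT=(all ⊤)

Merge at B2: IN[B2] = OUT[B1] = {a: ⊤, b: ⊤, c: ⊤, d: ⊤, e: ⊤, f: ⊤}
Applying B2's transfer function to that IN value gives OUT[B2] (row B2 above).

Answer: {a: +, b: ⊤, c: ⊤, d: ⊤, e: ⊤, f: ⊤}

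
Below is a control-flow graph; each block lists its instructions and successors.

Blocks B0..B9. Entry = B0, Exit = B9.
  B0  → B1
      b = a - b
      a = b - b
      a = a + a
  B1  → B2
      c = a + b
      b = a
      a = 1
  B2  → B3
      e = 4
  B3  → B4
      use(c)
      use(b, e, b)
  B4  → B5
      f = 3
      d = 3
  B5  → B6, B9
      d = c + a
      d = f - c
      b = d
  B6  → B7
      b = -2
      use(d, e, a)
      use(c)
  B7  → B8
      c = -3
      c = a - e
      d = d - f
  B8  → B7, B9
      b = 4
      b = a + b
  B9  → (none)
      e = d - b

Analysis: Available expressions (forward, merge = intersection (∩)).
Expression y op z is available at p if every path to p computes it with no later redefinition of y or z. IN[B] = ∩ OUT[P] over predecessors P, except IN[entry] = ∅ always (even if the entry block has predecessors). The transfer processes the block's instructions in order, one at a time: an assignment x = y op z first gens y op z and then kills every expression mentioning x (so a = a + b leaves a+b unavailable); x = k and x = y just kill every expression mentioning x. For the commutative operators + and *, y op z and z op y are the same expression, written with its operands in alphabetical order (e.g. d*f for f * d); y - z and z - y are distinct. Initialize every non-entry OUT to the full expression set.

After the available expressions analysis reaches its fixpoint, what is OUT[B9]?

Answer: {d-b}

Derivation:
Converged values:
  B0:   IN={}   OUT={b-b}
  B1:   IN={b-b}   OUT={}
  B2:   IN={}   OUT={}
  B3:   IN={}   OUT={}
  B4:   IN={}   OUT={}
  B5:   IN={}   OUT={a+c, f-c}
  B6:   IN={a+c, f-c}   OUT={a+c, f-c}
  B7:   IN={}   OUT={a-e}
  B8:   IN={a-e}   OUT={a-e}
  B9:   IN={}   OUT={d-b}

Merge at B9: IN[B9] = OUT[B5] ∩ OUT[B8] = {}
Applying B9's transfer function to that IN value gives OUT[B9] (row B9 above).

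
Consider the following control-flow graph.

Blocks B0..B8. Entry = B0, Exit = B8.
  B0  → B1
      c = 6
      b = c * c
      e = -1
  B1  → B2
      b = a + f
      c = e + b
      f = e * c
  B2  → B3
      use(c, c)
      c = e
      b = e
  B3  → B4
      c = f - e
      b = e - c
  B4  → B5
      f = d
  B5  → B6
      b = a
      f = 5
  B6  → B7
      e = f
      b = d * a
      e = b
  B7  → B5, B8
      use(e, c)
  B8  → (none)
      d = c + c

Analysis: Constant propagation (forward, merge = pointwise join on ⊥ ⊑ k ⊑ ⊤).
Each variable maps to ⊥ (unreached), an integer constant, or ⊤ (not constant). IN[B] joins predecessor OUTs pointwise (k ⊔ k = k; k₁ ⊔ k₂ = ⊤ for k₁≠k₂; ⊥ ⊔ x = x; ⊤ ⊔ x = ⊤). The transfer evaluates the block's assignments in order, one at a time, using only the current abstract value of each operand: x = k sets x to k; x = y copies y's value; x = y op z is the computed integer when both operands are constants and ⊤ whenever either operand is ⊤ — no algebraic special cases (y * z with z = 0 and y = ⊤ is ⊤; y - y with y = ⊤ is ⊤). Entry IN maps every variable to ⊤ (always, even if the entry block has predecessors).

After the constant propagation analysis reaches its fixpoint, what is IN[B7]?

Answer: {a: ⊤, b: ⊤, c: ⊤, d: ⊤, e: ⊤, f: 5}

Trace:
Converged values:
  B0: | IN=(all ⊤) | OUT={b:36, c:6, e:-1; rest ⊤}
  B1: | IN={b:36, c:6, e:-1; rest ⊤} | OUT={e:-1; rest ⊤}
  B2: | IN={e:-1; rest ⊤} | OUT={b:-1, c:-1, e:-1; rest ⊤}
  B3: | IN={b:-1, c:-1, e:-1; rest ⊤} | OUT={e:-1; rest ⊤}
  B4: | IN={e:-1; rest ⊤} | OUT={e:-1; rest ⊤}
  B5: | IN=(all ⊤) | OUT={f:5; rest ⊤}
  B6: | IN={f:5; rest ⊤} | OUT={f:5; rest ⊤}
  B7: | IN={f:5; rest ⊤} | OUT={f:5; rest ⊤}
  B8: | IN={f:5; rest ⊤} | OUT={f:5; rest ⊤}

Merge at B7: IN[B7] = OUT[B6] = {a: ⊤, b: ⊤, c: ⊤, d: ⊤, e: ⊤, f: 5}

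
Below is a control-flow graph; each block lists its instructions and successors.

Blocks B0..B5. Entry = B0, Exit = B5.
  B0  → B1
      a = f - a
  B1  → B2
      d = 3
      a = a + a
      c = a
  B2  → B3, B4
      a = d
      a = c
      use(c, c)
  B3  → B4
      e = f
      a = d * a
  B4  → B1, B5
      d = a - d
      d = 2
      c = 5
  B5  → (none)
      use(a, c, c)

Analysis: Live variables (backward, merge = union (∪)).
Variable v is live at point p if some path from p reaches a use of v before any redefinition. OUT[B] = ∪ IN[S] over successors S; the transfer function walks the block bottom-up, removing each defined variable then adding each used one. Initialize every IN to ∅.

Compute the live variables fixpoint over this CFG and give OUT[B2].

Converged values:
  B0:  IN={a, f}  OUT={a, f}
  B1:  IN={a, f}  OUT={c, d, f}
  B2:  IN={c, d, f}  OUT={a, d, f}
  B3:  IN={a, d, f}  OUT={a, d, f}
  B4:  IN={a, d, f}  OUT={a, c, f}
  B5:  IN={a, c}  OUT={}

Merge at B2: OUT[B2] = IN[B3] ⊔ IN[B4] = {a, d, f}

Answer: {a, d, f}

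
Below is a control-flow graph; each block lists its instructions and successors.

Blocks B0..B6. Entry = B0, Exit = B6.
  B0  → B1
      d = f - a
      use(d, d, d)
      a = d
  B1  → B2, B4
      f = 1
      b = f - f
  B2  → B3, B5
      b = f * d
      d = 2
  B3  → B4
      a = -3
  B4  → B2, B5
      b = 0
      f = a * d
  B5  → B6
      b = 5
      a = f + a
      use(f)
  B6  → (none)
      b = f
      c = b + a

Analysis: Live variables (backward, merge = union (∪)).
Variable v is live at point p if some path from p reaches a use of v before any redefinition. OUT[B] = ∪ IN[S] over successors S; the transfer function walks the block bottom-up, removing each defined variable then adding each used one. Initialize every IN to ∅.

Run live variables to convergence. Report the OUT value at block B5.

Converged values:
  B0:  IN={a, f}  OUT={a, d}
  B1:  IN={a, d}  OUT={a, d, f}
  B2:  IN={a, d, f}  OUT={a, d, f}
  B3:  IN={d}  OUT={a, d}
  B4:  IN={a, d}  OUT={a, d, f}
  B5:  IN={a, f}  OUT={a, f}
  B6:  IN={a, f}  OUT={}

Merge at B5: OUT[B5] = IN[B6] = {a, f}

Answer: {a, f}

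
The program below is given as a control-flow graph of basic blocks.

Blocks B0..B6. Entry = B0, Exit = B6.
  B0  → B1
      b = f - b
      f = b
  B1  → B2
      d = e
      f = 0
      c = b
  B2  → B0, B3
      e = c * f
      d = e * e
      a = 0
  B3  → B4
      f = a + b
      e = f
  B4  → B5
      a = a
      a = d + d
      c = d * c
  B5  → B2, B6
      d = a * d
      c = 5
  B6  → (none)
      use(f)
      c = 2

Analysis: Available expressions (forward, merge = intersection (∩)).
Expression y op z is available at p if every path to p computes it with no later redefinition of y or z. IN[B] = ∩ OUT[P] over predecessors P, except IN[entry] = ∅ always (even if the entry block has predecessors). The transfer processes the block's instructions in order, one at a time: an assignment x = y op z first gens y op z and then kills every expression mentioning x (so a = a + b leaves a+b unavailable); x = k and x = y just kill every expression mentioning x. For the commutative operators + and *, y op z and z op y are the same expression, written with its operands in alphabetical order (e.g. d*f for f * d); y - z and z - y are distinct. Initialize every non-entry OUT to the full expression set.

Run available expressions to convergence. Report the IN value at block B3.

Answer: {c*f, e*e}

Trace:
Per-block solution:
  B0:   IN={}   OUT={}
  B1:   IN={}   OUT={}
  B2:   IN={}   OUT={c*f, e*e}
  B3:   IN={c*f, e*e}   OUT={a+b}
  B4:   IN={a+b}   OUT={d+d}
  B5:   IN={d+d}   OUT={}
  B6:   IN={}   OUT={}

Merge at B3: IN[B3] = OUT[B2] = {c*f, e*e}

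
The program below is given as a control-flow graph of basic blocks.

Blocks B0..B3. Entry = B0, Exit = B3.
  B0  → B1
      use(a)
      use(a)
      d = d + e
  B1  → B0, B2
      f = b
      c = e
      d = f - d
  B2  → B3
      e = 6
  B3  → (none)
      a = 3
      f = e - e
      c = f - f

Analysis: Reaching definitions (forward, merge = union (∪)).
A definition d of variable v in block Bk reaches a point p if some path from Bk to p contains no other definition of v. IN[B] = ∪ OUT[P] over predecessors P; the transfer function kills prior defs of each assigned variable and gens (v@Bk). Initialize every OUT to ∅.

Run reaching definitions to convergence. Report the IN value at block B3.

Per-block solution:
  B0:  IN={c@B1, d@B1, f@B1}  OUT={c@B1, d@B0, f@B1}
  B1:  IN={c@B1, d@B0, f@B1}  OUT={c@B1, d@B1, f@B1}
  B2:  IN={c@B1, d@B1, f@B1}  OUT={c@B1, d@B1, e@B2, f@B1}
  B3:  IN={c@B1, d@B1, e@B2, f@B1}  OUT={a@B3, c@B3, d@B1, e@B2, f@B3}

Merge at B3: IN[B3] = OUT[B2] = {c@B1, d@B1, e@B2, f@B1}

Answer: {c@B1, d@B1, e@B2, f@B1}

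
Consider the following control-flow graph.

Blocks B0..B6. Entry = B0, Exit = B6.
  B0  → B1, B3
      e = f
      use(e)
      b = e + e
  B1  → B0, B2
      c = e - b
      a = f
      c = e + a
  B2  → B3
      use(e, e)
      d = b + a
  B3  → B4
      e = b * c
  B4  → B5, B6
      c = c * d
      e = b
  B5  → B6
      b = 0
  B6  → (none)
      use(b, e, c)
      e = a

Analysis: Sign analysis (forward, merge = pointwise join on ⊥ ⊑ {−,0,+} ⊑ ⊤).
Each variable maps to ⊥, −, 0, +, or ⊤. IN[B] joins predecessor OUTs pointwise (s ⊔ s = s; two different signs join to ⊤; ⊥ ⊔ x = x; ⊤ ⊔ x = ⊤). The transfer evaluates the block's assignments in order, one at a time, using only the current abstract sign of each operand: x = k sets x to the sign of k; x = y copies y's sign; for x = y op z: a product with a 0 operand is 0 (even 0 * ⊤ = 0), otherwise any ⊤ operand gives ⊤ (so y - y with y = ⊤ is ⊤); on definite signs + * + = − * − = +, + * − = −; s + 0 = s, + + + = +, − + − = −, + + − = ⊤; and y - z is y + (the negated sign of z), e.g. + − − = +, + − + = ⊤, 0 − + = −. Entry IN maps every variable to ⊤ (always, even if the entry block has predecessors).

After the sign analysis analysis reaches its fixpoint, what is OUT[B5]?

Converged values:
  B0:   IN=(all ⊤)   OUT=(all ⊤)
  B1:   IN=(all ⊤)   OUT=(all ⊤)
  B2:   IN=(all ⊤)   OUT=(all ⊤)
  B3:   IN=(all ⊤)   OUT=(all ⊤)
  B4:   IN=(all ⊤)   OUT=(all ⊤)
  B5:   IN=(all ⊤)   OUT={b:0; rest ⊤}
  B6:   IN=(all ⊤)   OUT=(all ⊤)

Merge at B5: IN[B5] = OUT[B4] = {a: ⊤, b: ⊤, c: ⊤, d: ⊤, e: ⊤, f: ⊤}
Applying B5's transfer function to that IN value gives OUT[B5] (row B5 above).

Answer: {a: ⊤, b: 0, c: ⊤, d: ⊤, e: ⊤, f: ⊤}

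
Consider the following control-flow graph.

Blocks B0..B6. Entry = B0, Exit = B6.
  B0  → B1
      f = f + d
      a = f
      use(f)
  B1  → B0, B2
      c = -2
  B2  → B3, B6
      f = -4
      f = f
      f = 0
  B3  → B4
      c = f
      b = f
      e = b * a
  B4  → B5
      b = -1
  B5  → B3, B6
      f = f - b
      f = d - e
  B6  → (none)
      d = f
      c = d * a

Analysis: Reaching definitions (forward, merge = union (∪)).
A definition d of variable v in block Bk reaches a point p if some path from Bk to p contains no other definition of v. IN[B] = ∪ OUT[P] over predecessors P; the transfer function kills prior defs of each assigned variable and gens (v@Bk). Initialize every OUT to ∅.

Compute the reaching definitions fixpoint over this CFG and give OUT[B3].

Answer: {a@B0, b@B3, c@B3, e@B3, f@B2, f@B5}

Trace:
Converged values:
  B0: | IN={a@B0, c@B1, f@B0} | OUT={a@B0, c@B1, f@B0}
  B1: | IN={a@B0, c@B1, f@B0} | OUT={a@B0, c@B1, f@B0}
  B2: | IN={a@B0, c@B1, f@B0} | OUT={a@B0, c@B1, f@B2}
  B3: | IN={a@B0, b@B4, c@B1, c@B3, e@B3, f@B2, f@B5} | OUT={a@B0, b@B3, c@B3, e@B3, f@B2, f@B5}
  B4: | IN={a@B0, b@B3, c@B3, e@B3, f@B2, f@B5} | OUT={a@B0, b@B4, c@B3, e@B3, f@B2, f@B5}
  B5: | IN={a@B0, b@B4, c@B3, e@B3, f@B2, f@B5} | OUT={a@B0, b@B4, c@B3, e@B3, f@B5}
  B6: | IN={a@B0, b@B4, c@B1, c@B3, e@B3, f@B2, f@B5} | OUT={a@B0, b@B4, c@B6, d@B6, e@B3, f@B2, f@B5}

Merge at B3: IN[B3] = OUT[B2] ⊔ OUT[B5] = {a@B0, b@B4, c@B1, c@B3, e@B3, f@B2, f@B5}
Applying B3's transfer function to that IN value gives OUT[B3] (row B3 above).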